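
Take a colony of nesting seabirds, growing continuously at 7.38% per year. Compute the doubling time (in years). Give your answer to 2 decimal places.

doubling time ≈ 9.39 years

doubling time = ln(2) / |r| = 0.69315 / 0.0738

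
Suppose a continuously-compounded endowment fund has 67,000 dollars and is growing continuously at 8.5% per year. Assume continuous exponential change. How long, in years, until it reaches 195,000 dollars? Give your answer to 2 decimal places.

t ≈ 12.57 years

195000 = 67000 · e^(0.085·t)
t = ln(195000/67000) / 0.085 = ln(2.91045) / 0.085 = 1.06831 / 0.085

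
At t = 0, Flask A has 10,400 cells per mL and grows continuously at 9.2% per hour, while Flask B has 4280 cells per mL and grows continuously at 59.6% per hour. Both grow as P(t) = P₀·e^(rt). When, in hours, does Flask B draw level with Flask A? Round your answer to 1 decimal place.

t ≈ 1.8 hours

10400·e^(0.092t) = 4280·e^(0.596t)
10400/4280 = e^((0.596 − 0.092)t) → ln(2.42991) = 0.504·t
t = 0.88785 / 0.504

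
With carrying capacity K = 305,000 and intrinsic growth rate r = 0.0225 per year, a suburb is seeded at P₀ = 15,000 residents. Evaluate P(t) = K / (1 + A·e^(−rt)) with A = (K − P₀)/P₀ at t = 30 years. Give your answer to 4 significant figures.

A = (305000 − 15000)/15000 = 19.33333
P(30) = 305000 / (1 + 19.33333·e^(−0.0225·30)) = 305000 / (1 + 19.33333·0.509156)
= 305000 / 10.84369 ≈ 28126.95

≈ 28,130 residents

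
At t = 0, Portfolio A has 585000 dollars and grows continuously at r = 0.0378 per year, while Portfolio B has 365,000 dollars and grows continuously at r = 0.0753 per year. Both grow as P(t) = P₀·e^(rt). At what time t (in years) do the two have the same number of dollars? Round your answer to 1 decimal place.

t ≈ 12.6 years

585000·e^(0.0378t) = 365000·e^(0.0753t)
585000/365000 = e^((0.0753 − 0.0378)t) → ln(1.60274) = 0.0375·t
t = 0.47171 / 0.0375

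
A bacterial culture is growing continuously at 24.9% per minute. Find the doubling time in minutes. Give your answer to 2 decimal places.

doubling time = ln(2) / |r| = 0.69315 / 0.249

doubling time ≈ 2.78 minutes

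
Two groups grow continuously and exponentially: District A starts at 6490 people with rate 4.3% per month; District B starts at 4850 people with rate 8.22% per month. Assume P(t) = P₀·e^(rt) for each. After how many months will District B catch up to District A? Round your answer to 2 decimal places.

t ≈ 7.43 months

6490·e^(0.043t) = 4850·e^(0.0822t)
6490/4850 = e^((0.0822 − 0.043)t) → ln(1.33814) = 0.0392·t
t = 0.29128 / 0.0392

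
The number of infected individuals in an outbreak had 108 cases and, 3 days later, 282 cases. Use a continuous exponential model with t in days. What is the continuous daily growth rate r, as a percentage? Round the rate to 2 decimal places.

282 = 108 · e^(r·3)
e^(3r) = 282/108 = 2.61111
r = ln(2.61111) / 3 = 0.95978 / 3

r ≈ 31.99% per day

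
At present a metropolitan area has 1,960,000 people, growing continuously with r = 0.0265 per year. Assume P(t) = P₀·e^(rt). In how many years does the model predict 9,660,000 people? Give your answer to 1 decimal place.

9660000 = 1960000 · e^(0.0265·t)
t = ln(9660000/1960000) / 0.0265 = ln(4.92857) / 0.0265 = 1.59505 / 0.0265

t ≈ 60.2 years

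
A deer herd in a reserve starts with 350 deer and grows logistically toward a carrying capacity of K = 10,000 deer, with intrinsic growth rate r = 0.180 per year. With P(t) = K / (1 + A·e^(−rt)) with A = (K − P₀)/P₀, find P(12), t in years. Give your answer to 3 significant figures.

≈ 2,390 deer

A = (10000 − 350)/350 = 27.57143
P(12) = 10000 / (1 + 27.57143·e^(−0.18·12)) = 10000 / (1 + 27.57143·0.115325)
= 10000 / 4.17968 ≈ 2392.53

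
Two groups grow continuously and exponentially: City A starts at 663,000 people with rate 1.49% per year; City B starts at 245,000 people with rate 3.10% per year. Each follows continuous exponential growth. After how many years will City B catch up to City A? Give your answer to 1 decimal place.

663000·e^(0.0149t) = 245000·e^(0.031t)
663000/245000 = e^((0.031 − 0.0149)t) → ln(2.70612) = 0.0161·t
t = 0.99552 / 0.0161

t ≈ 61.8 years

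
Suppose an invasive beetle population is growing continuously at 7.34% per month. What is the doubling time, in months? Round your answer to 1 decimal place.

doubling time = ln(2) / |r| = 0.69315 / 0.0734

doubling time ≈ 9.4 months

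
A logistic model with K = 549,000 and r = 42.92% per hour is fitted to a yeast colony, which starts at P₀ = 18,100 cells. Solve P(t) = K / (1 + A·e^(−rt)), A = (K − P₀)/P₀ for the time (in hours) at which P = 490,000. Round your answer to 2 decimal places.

t ≈ 12.80 hours

A = (549000 − 18100)/18100 = 29.33149
490000 = 549000/(1 + 29.33149·e^(−0.4292t)) → 1 + 29.33149·e^(−0.4292t) = 1.12041
e^(−0.4292t) = 0.004105 → t = ln(243.60052)/0.4292 = 5.49553/0.4292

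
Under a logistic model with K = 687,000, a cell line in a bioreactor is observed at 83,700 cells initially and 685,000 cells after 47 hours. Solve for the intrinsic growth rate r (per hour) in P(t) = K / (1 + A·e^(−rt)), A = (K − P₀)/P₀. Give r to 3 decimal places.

r ≈ 0.166 per hour

A = (687000 − 83700)/83700 = 7.20789
685000 = 687000/(1 + 7.20789·e^(−r·47)) → e^(−47r) = (1.00292 − 1)/7.20789 = 0.000405
r = −ln(0.000405)/47 = 7.81145/47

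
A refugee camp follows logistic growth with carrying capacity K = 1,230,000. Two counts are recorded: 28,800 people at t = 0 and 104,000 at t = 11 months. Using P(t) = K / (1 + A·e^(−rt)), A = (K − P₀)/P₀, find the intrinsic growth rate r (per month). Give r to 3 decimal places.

r ≈ 0.123 per month

A = (1230000 − 28800)/28800 = 41.70833
104000 = 1230000/(1 + 41.70833·e^(−r·11)) → e^(−11r) = (11.82692 − 1)/41.70833 = 0.259587
r = −ln(0.259587)/11 = 1.34867/11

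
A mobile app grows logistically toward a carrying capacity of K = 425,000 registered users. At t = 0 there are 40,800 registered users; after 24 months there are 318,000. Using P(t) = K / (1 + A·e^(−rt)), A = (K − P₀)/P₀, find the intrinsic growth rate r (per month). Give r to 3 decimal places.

A = (425000 − 40800)/40800 = 9.41667
318000 = 425000/(1 + 9.41667·e^(−r·24)) → e^(−24r) = (1.33648 − 1)/9.41667 = 0.035732
r = −ln(0.035732)/24 = 3.3317/24

r ≈ 0.139 per month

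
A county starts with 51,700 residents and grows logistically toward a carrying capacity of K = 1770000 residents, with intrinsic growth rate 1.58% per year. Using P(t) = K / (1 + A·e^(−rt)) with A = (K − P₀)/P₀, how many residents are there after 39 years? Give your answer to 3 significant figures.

A = (1770000 − 51700)/51700 = 33.23598
P(39) = 1770000 / (1 + 33.23598·e^(−0.0158·39)) = 1770000 / (1 + 33.23598·0.539993)
= 1770000 / 18.94718 ≈ 93417.6

≈ 93,400 residents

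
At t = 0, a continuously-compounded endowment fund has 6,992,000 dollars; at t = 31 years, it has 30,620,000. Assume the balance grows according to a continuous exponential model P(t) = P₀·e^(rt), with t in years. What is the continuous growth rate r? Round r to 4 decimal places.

30620000 = 6992000 · e^(r·31)
e^(31r) = 30620000/6992000 = 4.37929
r = ln(4.37929) / 31 = 1.47689 / 31

r ≈ 0.0476 per year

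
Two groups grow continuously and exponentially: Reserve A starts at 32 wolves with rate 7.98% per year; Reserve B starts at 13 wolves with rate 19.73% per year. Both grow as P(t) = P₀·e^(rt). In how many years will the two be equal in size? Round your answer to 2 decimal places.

32·e^(0.0798t) = 13·e^(0.1973t)
32/13 = e^((0.1973 − 0.0798)t) → ln(2.46154) = 0.1175·t
t = 0.90079 / 0.1175

t ≈ 7.67 years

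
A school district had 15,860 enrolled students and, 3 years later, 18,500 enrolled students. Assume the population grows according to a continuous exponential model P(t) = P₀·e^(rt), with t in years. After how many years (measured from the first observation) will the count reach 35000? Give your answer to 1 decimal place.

t ≈ 15.4 years

r = ln(18500/15860) / 3 ≈ 0.051324 per year
t = ln(35000/15860) / r = 0.79155 / 0.051324 ≈ 15.423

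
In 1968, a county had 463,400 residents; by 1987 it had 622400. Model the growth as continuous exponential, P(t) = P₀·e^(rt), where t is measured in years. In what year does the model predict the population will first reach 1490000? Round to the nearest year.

r = ln(622400/463400) / 19 = 0.29499/19 ≈ 0.015526 per year
t = ln(1490000/463400) / r = 1.16794/0.015526 ≈ 75.23 years after 1968

year 2043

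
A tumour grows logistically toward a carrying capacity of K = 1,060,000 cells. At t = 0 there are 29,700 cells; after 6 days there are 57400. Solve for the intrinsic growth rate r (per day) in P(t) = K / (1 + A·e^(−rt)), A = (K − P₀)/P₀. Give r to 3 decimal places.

A = (1060000 − 29700)/29700 = 34.69024
57400 = 1060000/(1 + 34.69024·e^(−r·6)) → e^(−6r) = (18.4669 − 1)/34.69024 = 0.503511
r = −ln(0.503511)/6 = 0.68615/6

r ≈ 0.114 per day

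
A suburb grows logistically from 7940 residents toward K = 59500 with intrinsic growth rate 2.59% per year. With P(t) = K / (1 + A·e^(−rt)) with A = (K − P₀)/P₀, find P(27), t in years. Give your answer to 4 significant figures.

A = (59500 − 7940)/7940 = 6.4937
P(27) = 59500 / (1 + 6.4937·e^(−0.0259·27)) = 59500 / (1 + 6.4937·0.496933)
= 59500 / 4.22694 ≈ 14076.39

≈ 14,080 residents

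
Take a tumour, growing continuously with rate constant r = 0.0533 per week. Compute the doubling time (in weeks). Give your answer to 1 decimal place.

doubling time = ln(2) / |r| = 0.69315 / 0.0533

doubling time ≈ 13.0 weeks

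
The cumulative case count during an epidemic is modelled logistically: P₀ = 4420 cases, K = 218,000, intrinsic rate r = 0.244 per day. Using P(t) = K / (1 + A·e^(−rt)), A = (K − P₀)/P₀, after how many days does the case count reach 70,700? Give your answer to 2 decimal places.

t ≈ 12.88 days

A = (218000 − 4420)/4420 = 48.32127
70700 = 218000/(1 + 48.32127·e^(−0.244t)) → 1 + 48.32127·e^(−0.244t) = 3.08345
e^(−0.244t) = 0.043117 → t = ln(23.1929)/0.244 = 3.14385/0.244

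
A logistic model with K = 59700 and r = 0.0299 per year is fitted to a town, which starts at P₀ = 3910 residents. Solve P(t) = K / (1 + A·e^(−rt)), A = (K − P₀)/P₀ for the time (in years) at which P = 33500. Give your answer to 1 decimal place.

t ≈ 97.1 years

A = (59700 − 3910)/3910 = 14.26854
33500 = 59700/(1 + 14.26854·e^(−0.0299t)) → 1 + 14.26854·e^(−0.0299t) = 1.78209
e^(−0.0299t) = 0.054812 → t = ln(18.24413)/0.0299 = 2.90384/0.0299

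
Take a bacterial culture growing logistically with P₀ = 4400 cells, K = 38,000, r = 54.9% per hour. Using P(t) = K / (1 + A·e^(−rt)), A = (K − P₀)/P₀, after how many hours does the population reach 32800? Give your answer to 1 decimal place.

t ≈ 7.1 hours

A = (38000 − 4400)/4400 = 7.63636
32800 = 38000/(1 + 7.63636·e^(−0.549t)) → 1 + 7.63636·e^(−0.549t) = 1.15854
e^(−0.549t) = 0.020761 → t = ln(48.16783)/0.549 = 3.87469/0.549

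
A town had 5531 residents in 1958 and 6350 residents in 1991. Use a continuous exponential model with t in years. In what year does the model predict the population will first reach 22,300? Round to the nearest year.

r = ln(6350/5531) / 33 = 0.13809/33 ≈ 0.004184 per year
t = ln(22300/5531) / r = 1.39422/0.004184 ≈ 333.19 years after 1958

year 2291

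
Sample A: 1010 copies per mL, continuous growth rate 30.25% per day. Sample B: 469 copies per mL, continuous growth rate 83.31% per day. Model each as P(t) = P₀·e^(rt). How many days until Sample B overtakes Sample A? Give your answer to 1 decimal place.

t ≈ 1.4 days

1010·e^(0.3025t) = 469·e^(0.8331t)
1010/469 = e^((0.8331 − 0.3025)t) → ln(2.15352) = 0.5306·t
t = 0.7671 / 0.5306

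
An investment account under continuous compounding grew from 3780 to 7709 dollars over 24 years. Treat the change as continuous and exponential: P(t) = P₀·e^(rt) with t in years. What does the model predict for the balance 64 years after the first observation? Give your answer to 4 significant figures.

r = ln(7709/3780) / 24 ≈ 0.029694 per year
P(64) = 3780 · e^(0.029694·64) = 3780 · 6.68883 ≈ 25283.77

≈ 25,280 dollars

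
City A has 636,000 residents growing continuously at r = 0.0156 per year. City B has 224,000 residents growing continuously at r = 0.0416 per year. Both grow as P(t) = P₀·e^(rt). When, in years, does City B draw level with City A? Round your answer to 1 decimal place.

636000·e^(0.0156t) = 224000·e^(0.0416t)
636000/224000 = e^((0.0416 − 0.0156)t) → ln(2.83929) = 0.026·t
t = 1.04355 / 0.026

t ≈ 40.1 years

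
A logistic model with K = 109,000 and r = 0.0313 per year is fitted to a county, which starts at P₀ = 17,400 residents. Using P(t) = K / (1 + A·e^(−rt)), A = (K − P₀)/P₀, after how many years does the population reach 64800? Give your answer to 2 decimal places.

A = (109000 − 17400)/17400 = 5.26437
64800 = 109000/(1 + 5.26437·e^(−0.0313t)) → 1 + 5.26437·e^(−0.0313t) = 1.6821
e^(−0.0313t) = 0.129569 → t = ln(7.7179)/0.0313 = 2.04354/0.0313

t ≈ 65.29 years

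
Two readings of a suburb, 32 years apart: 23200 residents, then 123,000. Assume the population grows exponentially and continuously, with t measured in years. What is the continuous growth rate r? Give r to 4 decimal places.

r ≈ 0.0521 per year

123000 = 23200 · e^(r·32)
e^(32r) = 123000/23200 = 5.30172
r = ln(5.30172) / 32 = 1.66803 / 32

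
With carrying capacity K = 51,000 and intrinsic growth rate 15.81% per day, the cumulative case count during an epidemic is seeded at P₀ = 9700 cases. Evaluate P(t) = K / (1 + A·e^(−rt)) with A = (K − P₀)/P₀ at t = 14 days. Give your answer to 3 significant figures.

A = (51000 − 9700)/9700 = 4.25773
P(14) = 51000 / (1 + 4.25773·e^(−0.1581·14)) = 51000 / (1 + 4.25773·0.109328)
= 51000 / 1.46549 ≈ 34800.63

≈ 34,800 cases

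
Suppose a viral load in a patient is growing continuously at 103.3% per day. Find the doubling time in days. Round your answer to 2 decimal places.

doubling time = ln(2) / |r| = 0.69315 / 1.033

doubling time ≈ 0.67 days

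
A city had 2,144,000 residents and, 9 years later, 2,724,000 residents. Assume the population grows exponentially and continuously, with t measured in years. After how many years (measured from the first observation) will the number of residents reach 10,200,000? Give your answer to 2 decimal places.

t ≈ 58.63 years

r = ln(2724000/2144000) / 9 ≈ 0.026603 per year
t = ln(10200000/2144000) / r = 1.55971 / 0.026603 ≈ 58.629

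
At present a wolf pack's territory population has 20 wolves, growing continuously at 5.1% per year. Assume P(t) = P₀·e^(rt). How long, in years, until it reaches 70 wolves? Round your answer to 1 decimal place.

70 = 20 · e^(0.051·t)
t = ln(70/20) / 0.051 = ln(3.5) / 0.051 = 1.25276 / 0.051

t ≈ 24.6 years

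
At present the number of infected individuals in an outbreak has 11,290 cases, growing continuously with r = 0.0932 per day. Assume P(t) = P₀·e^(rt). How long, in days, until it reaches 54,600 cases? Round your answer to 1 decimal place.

54600 = 11290 · e^(0.0932·t)
t = ln(54600/11290) / 0.0932 = ln(4.83614) / 0.0932 = 1.57612 / 0.0932

t ≈ 16.9 days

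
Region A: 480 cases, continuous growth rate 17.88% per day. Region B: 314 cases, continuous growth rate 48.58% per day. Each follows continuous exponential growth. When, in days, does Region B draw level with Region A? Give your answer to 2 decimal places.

t ≈ 1.38 days

480·e^(0.1788t) = 314·e^(0.4858t)
480/314 = e^((0.4858 − 0.1788)t) → ln(1.52866) = 0.307·t
t = 0.42439 / 0.307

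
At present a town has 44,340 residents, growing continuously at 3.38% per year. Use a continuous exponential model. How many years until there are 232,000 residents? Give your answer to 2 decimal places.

t ≈ 48.96 years

232000 = 44340 · e^(0.0338·t)
t = ln(232000/44340) / 0.0338 = ln(5.2323) / 0.0338 = 1.65485 / 0.0338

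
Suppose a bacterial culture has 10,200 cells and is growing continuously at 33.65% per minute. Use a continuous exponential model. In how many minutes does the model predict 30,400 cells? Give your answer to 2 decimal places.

t ≈ 3.25 minutes

30400 = 10200 · e^(0.3365·t)
t = ln(30400/10200) / 0.3365 = ln(2.98039) / 0.3365 = 1.09205 / 0.3365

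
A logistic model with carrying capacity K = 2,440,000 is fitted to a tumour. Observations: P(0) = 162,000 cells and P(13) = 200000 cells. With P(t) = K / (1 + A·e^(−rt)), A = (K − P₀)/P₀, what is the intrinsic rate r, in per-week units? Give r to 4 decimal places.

A = (2440000 − 162000)/162000 = 14.06173
200000 = 2440000/(1 + 14.06173·e^(−r·13)) → e^(−13r) = (12.2 − 1)/14.06173 = 0.796488
r = −ln(0.796488)/13 = 0.22754/13

r ≈ 0.0175 per week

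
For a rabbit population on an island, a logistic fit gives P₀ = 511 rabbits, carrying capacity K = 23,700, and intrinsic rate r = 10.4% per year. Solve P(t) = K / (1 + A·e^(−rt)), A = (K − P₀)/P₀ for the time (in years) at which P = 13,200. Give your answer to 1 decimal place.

t ≈ 38.9 years

A = (23700 − 511)/511 = 45.37965
13200 = 23700/(1 + 45.37965·e^(−0.104t)) → 1 + 45.37965·e^(−0.104t) = 1.79545
e^(−0.104t) = 0.017529 → t = ln(57.0487)/0.104 = 4.04391/0.104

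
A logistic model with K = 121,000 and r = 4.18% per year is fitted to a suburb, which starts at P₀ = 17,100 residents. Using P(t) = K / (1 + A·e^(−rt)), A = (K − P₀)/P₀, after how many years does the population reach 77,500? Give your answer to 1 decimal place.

t ≈ 57.0 years

A = (121000 − 17100)/17100 = 6.07602
77500 = 121000/(1 + 6.07602·e^(−0.0418t)) → 1 + 6.07602·e^(−0.0418t) = 1.56129
e^(−0.0418t) = 0.092378 → t = ln(10.8251)/0.0418 = 2.38187/0.0418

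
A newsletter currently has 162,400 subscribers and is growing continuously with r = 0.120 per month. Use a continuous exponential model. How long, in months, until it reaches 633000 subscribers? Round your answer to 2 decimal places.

t ≈ 11.34 months

633000 = 162400 · e^(0.12·t)
t = ln(633000/162400) / 0.12 = ln(3.89778) / 0.12 = 1.36041 / 0.12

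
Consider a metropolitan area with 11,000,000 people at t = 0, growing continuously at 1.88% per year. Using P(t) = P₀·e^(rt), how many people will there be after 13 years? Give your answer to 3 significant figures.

≈ 14,000,000 people

P(13) = 11000000 · e^(0.0188·13) = 11000000 · e^(0.2444)
= 11000000 · 1.27685 ≈ 14045404.67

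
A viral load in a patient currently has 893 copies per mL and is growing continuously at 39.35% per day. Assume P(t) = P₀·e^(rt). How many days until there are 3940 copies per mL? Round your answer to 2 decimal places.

t ≈ 3.77 days

3940 = 893 · e^(0.3935·t)
t = ln(3940/893) / 0.3935 = ln(4.41209) / 0.3935 = 1.48435 / 0.3935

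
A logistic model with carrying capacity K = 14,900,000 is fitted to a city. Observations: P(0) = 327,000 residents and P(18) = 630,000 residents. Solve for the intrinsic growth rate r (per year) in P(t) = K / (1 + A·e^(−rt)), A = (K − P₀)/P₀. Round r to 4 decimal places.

A = (14900000 − 327000)/327000 = 44.56575
630000 = 14900000/(1 + 44.56575·e^(−r·18)) → e^(−18r) = (23.65079 − 1)/44.56575 = 0.508256
r = −ln(0.508256)/18 = 0.67677/18

r ≈ 0.0376 per year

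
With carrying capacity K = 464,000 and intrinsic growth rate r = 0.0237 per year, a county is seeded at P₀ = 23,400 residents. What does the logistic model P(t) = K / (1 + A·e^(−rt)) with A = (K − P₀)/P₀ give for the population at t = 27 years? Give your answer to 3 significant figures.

A = (464000 − 23400)/23400 = 18.82906
P(27) = 464000 / (1 + 18.82906·e^(−0.0237·27)) = 464000 / (1 + 18.82906·0.527345)
= 464000 / 10.92941 ≈ 42454.25

≈ 42,500 residents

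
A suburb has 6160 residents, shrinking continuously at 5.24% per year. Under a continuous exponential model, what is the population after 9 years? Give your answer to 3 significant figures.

P(9) = 6160 · e^(-0.0524·9) = 6160 · e^(-0.4716)
= 6160 · 0.624 ≈ 3843.86

≈ 3,840 residents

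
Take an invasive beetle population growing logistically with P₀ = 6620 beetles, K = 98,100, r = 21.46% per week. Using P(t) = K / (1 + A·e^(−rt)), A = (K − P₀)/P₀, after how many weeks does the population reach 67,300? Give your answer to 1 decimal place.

t ≈ 15.9 weeks

A = (98100 − 6620)/6620 = 13.81873
67300 = 98100/(1 + 13.81873·e^(−0.2146t)) → 1 + 13.81873·e^(−0.2146t) = 1.45765
e^(−0.2146t) = 0.033118 → t = ln(30.19482)/0.2146 = 3.40767/0.2146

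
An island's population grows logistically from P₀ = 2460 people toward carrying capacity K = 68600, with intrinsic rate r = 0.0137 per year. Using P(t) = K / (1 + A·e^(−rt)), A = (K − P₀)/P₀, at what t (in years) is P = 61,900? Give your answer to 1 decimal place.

A = (68600 − 2460)/2460 = 26.88618
61900 = 68600/(1 + 26.88618·e^(−0.0137t)) → 1 + 26.88618·e^(−0.0137t) = 1.10824
e^(−0.0137t) = 0.004026 → t = ln(248.39619)/0.0137 = 5.51503/0.0137

t ≈ 402.6 years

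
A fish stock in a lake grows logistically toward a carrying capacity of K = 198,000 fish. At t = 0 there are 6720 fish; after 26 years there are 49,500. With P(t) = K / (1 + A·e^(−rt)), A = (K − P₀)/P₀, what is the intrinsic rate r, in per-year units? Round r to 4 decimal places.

A = (198000 − 6720)/6720 = 28.46429
49500 = 198000/(1 + 28.46429·e^(−r·26)) → e^(−26r) = (4 − 1)/28.46429 = 0.105395
r = −ln(0.105395)/26 = 2.25004/26

r ≈ 0.0865 per year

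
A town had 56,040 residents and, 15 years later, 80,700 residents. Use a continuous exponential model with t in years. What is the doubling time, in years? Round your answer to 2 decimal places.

doubling time ≈ 28.51 years

r = ln(80700/56040) / 15 = ln(1.44004) / 15 ≈ 0.024312 per year
doubling time = ln 2 / |r| = 0.69315 / 0.024312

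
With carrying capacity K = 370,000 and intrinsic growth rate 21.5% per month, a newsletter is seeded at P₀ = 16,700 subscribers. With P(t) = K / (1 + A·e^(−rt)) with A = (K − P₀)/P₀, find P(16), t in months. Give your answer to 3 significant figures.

A = (370000 − 16700)/16700 = 21.15569
P(16) = 370000 / (1 + 21.15569·e^(−0.215·16)) = 370000 / (1 + 21.15569·0.032065)
= 370000 / 1.67835 ≈ 220454.55

≈ 220,000 subscribers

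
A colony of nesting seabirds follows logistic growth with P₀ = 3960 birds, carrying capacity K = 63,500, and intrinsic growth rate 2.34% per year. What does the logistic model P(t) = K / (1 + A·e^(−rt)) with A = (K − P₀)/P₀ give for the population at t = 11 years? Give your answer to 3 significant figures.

A = (63500 − 3960)/3960 = 15.03535
P(11) = 63500 / (1 + 15.03535·e^(−0.0234·11)) = 63500 / (1 + 15.03535·0.773059)
= 63500 / 12.62321 ≈ 5030.41

≈ 5,030 birds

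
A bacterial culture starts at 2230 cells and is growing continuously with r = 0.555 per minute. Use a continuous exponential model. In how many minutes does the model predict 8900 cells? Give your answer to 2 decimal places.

8900 = 2230 · e^(0.555·t)
t = ln(8900/2230) / 0.555 = ln(3.99103) / 0.555 = 1.38405 / 0.555

t ≈ 2.49 minutes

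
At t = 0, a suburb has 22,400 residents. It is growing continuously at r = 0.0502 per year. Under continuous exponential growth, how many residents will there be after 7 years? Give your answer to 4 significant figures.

≈ 31,830 residents

P(7) = 22400 · e^(0.0502·7) = 22400 · e^(0.3514)
= 22400 · 1.42106 ≈ 31831.65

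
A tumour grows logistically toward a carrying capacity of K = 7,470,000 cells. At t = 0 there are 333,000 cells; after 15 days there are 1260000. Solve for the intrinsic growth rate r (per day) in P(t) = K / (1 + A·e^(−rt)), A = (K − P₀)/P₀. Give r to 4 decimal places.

r ≈ 0.0980 per day

A = (7470000 − 333000)/333000 = 21.43243
1260000 = 7470000/(1 + 21.43243·e^(−r·15)) → e^(−15r) = (5.92857 − 1)/21.43243 = 0.229959
r = −ln(0.229959)/15 = 1.46986/15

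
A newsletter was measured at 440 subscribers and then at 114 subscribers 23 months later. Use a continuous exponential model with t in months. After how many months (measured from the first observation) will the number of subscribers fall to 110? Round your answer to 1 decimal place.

r = ln(114/440) / 23 ≈ -0.058721 per month
t = ln(110/440) / r = -1.38629 / -0.058721 ≈ 23.608

t ≈ 23.6 months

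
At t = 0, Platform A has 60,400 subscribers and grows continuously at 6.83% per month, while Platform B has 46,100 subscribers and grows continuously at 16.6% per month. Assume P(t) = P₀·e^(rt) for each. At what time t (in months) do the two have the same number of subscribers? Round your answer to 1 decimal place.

t ≈ 2.8 months

60400·e^(0.0683t) = 46100·e^(0.166t)
60400/46100 = e^((0.166 − 0.0683)t) → ln(1.3102) = 0.0977·t
t = 0.27018 / 0.0977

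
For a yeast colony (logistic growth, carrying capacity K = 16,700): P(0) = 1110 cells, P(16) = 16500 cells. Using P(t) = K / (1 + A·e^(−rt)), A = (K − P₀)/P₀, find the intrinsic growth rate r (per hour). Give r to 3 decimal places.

r ≈ 0.441 per hour

A = (16700 − 1110)/1110 = 14.04505
16500 = 16700/(1 + 14.04505·e^(−r·16)) → e^(−16r) = (1.01212 − 1)/14.04505 = 0.000863
r = −ln(0.000863)/16 = 7.05507/16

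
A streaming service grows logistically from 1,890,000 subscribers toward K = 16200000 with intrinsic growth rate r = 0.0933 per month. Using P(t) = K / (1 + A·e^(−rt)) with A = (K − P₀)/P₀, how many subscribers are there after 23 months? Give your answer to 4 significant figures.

≈ 8,592,000 subscribers

A = (16200000 − 1890000)/1890000 = 7.57143
P(23) = 16200000 / (1 + 7.57143·e^(−0.0933·23)) = 16200000 / (1 + 7.57143·0.116963)
= 16200000 / 1.88557 ≈ 8591544.13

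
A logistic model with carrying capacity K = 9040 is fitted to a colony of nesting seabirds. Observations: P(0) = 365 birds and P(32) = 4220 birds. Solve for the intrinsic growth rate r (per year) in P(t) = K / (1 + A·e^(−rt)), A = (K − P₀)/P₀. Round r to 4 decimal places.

r ≈ 0.0949 per year

A = (9040 − 365)/365 = 23.76712
4220 = 9040/(1 + 23.76712·e^(−r·32)) → e^(−32r) = (2.14218 − 1)/23.76712 = 0.048057
r = −ln(0.048057)/32 = 3.03536/32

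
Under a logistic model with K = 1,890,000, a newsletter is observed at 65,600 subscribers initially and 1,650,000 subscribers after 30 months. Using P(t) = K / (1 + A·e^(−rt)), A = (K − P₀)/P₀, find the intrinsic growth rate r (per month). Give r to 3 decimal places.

A = (1890000 − 65600)/65600 = 27.81098
1650000 = 1890000/(1 + 27.81098·e^(−r·30)) → e^(−30r) = (1.14545 − 1)/27.81098 = 0.00523
r = −ln(0.00523)/30 = 5.25332/30

r ≈ 0.175 per month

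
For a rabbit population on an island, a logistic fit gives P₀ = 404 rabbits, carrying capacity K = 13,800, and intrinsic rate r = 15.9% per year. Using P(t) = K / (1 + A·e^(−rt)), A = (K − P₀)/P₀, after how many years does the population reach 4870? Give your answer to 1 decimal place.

A = (13800 − 404)/404 = 33.15842
4870 = 13800/(1 + 33.15842·e^(−0.159t)) → 1 + 33.15842·e^(−0.159t) = 2.83368
e^(−0.159t) = 0.0553 → t = ln(18.08303)/0.159 = 2.89497/0.159

t ≈ 18.2 years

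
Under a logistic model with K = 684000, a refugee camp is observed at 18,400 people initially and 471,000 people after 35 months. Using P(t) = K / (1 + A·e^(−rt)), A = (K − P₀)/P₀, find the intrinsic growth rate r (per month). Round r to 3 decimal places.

A = (684000 − 18400)/18400 = 36.17391
471000 = 684000/(1 + 36.17391·e^(−r·35)) → e^(−35r) = (1.45223 − 1)/36.17391 = 0.012502
r = −ln(0.012502)/35 = 4.3819/35

r ≈ 0.125 per month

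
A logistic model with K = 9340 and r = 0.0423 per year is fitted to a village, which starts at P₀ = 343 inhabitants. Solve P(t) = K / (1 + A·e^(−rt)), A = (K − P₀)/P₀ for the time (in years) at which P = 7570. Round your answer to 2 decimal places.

t ≈ 111.59 years

A = (9340 − 343)/343 = 26.23032
7570 = 9340/(1 + 26.23032·e^(−0.0423t)) → 1 + 26.23032·e^(−0.0423t) = 1.23382
e^(−0.0423t) = 0.008914 → t = ln(112.18278)/0.0423 = 4.72013/0.0423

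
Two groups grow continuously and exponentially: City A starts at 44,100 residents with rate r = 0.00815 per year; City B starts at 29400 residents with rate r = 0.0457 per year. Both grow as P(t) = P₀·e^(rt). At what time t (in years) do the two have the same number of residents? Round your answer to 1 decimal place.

t ≈ 10.8 years

44100·e^(0.00815t) = 29400·e^(0.0457t)
44100/29400 = e^((0.0457 − 0.00815)t) → ln(1.5) = 0.03755·t
t = 0.40547 / 0.03755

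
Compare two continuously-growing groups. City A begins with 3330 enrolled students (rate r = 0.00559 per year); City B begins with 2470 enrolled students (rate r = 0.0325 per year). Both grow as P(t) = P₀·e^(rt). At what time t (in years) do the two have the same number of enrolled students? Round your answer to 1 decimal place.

t ≈ 11.1 years

3330·e^(0.00559t) = 2470·e^(0.0325t)
3330/2470 = e^((0.0325 − 0.00559)t) → ln(1.34818) = 0.02691·t
t = 0.29875 / 0.02691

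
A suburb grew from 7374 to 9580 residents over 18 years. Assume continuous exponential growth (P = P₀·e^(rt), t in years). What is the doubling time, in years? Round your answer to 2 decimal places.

doubling time ≈ 47.67 years

r = ln(9580/7374) / 18 = ln(1.29916) / 18 ≈ 0.01454 per year
doubling time = ln 2 / |r| = 0.69315 / 0.01454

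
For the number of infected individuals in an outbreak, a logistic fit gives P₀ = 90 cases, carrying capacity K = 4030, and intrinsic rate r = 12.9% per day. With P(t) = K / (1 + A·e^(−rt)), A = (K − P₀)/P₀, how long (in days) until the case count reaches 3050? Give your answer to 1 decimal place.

A = (4030 − 90)/90 = 43.77778
3050 = 4030/(1 + 43.77778·e^(−0.129t)) → 1 + 43.77778·e^(−0.129t) = 1.32131
e^(−0.129t) = 0.00734 → t = ln(136.24717)/0.129 = 4.91447/0.129

t ≈ 38.1 days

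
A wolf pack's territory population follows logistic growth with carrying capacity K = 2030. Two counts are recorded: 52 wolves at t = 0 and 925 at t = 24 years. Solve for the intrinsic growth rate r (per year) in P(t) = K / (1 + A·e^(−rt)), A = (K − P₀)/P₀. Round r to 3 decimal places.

r ≈ 0.144 per year

A = (2030 − 52)/52 = 38.03846
925 = 2030/(1 + 38.03846·e^(−r·24)) → e^(−24r) = (2.19459 − 1)/38.03846 = 0.031405
r = −ln(0.031405)/24 = 3.46079/24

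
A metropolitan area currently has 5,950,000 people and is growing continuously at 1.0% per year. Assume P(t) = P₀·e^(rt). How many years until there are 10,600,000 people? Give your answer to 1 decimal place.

t ≈ 57.7 years

10600000 = 5950000 · e^(0.01·t)
t = ln(10600000/5950000) / 0.01 = ln(1.78151) / 0.01 = 0.57746 / 0.01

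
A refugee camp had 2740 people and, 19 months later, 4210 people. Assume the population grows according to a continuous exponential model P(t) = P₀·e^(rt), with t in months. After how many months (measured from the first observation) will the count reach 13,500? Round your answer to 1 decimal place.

t ≈ 70.5 months

r = ln(4210/2740) / 19 ≈ 0.022606 per month
t = ln(13500/2740) / r = 1.59473 / 0.022606 ≈ 70.546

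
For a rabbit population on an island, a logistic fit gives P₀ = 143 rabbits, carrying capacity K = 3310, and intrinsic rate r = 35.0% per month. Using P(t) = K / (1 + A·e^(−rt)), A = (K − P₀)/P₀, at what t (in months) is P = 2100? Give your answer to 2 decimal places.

A = (3310 − 143)/143 = 22.14685
2100 = 3310/(1 + 22.14685·e^(−0.35t)) → 1 + 22.14685·e^(−0.35t) = 1.57619
e^(−0.35t) = 0.026017 → t = ln(38.43669)/0.35 = 3.64901/0.35

t ≈ 10.43 months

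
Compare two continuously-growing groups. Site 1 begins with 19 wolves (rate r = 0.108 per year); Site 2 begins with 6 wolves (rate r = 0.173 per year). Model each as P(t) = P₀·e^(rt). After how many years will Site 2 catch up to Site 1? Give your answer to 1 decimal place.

t ≈ 17.7 years

19·e^(0.108t) = 6·e^(0.173t)
19/6 = e^((0.173 − 0.108)t) → ln(3.16667) = 0.065·t
t = 1.15268 / 0.065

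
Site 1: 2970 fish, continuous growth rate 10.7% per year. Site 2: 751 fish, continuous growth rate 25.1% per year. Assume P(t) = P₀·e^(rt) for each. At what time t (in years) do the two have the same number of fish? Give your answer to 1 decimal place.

t ≈ 9.5 years

2970·e^(0.107t) = 751·e^(0.251t)
2970/751 = e^((0.251 − 0.107)t) → ln(3.95473) = 0.144·t
t = 1.37491 / 0.144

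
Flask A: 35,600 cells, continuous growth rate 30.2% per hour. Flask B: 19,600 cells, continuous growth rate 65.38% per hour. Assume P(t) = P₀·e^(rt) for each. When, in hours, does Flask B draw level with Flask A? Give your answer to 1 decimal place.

t ≈ 1.7 hours

35600·e^(0.302t) = 19600·e^(0.6538t)
35600/19600 = e^((0.6538 − 0.302)t) → ln(1.81633) = 0.3518·t
t = 0.59682 / 0.3518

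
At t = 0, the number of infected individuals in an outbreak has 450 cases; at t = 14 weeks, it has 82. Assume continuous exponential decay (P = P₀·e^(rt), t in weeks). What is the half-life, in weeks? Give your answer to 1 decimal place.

r = ln(82/450) / 14 = ln(0.18222) / 14 ≈ -0.121609 per week
half-life = ln 2 / |r| = 0.69315 / 0.121609

half-life ≈ 5.7 weeks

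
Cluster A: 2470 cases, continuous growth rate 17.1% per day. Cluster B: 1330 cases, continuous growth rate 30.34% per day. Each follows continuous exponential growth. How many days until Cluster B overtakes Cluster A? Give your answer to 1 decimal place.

2470·e^(0.171t) = 1330·e^(0.3034t)
2470/1330 = e^((0.3034 − 0.171)t) → ln(1.85714) = 0.1324·t
t = 0.61904 / 0.1324

t ≈ 4.7 days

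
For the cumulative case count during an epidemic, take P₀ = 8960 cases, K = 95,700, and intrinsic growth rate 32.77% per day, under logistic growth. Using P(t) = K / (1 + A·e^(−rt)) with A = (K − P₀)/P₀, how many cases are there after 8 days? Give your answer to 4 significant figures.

≈ 56,170 cases

A = (95700 − 8960)/8960 = 9.6808
P(8) = 95700 / (1 + 9.6808·e^(−0.3277·8)) = 95700 / (1 + 9.6808·0.072686)
= 95700 / 1.70366 ≈ 56173.07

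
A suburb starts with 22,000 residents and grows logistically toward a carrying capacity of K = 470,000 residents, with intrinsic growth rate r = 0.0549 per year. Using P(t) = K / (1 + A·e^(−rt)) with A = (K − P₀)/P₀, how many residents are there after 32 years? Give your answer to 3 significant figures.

A = (470000 − 22000)/22000 = 20.36364
P(32) = 470000 / (1 + 20.36364·e^(−0.0549·32)) = 470000 / (1 + 20.36364·0.172596)
= 470000 / 4.51469 ≈ 104104.65

≈ 104,000 residents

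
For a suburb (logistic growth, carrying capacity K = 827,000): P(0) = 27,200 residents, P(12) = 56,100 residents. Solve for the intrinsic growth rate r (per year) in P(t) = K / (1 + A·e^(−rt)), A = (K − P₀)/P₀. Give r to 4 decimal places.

A = (827000 − 27200)/27200 = 29.40441
56100 = 827000/(1 + 29.40441·e^(−r·12)) → e^(−12r) = (14.74153 − 1)/29.40441 = 0.467329
r = −ln(0.467329)/12 = 0.76072/12

r ≈ 0.0634 per year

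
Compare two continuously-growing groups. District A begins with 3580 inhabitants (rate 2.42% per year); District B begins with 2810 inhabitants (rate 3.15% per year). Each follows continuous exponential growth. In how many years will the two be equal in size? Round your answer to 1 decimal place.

t ≈ 33.2 years

3580·e^(0.0242t) = 2810·e^(0.0315t)
3580/2810 = e^((0.0315 − 0.0242)t) → ln(1.27402) = 0.0073·t
t = 0.24218 / 0.0073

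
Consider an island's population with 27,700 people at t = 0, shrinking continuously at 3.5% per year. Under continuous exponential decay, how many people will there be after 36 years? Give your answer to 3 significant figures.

P(36) = 27700 · e^(-0.035·36) = 27700 · e^(-1.26)
= 27700 · 0.28365 ≈ 7857.22

≈ 7,860 people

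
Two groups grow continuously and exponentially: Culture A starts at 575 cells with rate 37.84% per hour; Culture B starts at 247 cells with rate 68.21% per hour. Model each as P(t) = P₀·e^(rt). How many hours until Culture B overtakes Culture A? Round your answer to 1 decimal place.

575·e^(0.3784t) = 247·e^(0.6821t)
575/247 = e^((0.6821 − 0.3784)t) → ln(2.32794) = 0.3037·t
t = 0.84498 / 0.3037

t ≈ 2.8 hours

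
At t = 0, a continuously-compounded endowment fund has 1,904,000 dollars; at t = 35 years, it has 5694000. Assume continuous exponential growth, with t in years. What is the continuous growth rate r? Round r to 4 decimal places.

5694000 = 1904000 · e^(r·35)
e^(35r) = 5694000/1904000 = 2.99055
r = ln(2.99055) / 35 = 1.09546 / 35

r ≈ 0.0313 per year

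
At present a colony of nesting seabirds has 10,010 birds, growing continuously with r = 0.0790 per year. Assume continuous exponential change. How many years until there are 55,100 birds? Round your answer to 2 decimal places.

t ≈ 21.59 years

55100 = 10010 · e^(0.079·t)
t = ln(55100/10010) / 0.079 = ln(5.5045) / 0.079 = 1.70557 / 0.079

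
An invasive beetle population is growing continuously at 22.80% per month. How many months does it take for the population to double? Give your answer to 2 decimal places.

doubling time ≈ 3.04 months

doubling time = ln(2) / |r| = 0.69315 / 0.228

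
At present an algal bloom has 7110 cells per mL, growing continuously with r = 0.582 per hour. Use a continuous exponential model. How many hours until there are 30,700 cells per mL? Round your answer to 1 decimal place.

t ≈ 2.5 hours

30700 = 7110 · e^(0.582·t)
t = ln(30700/7110) / 0.582 = ln(4.31786) / 0.582 = 1.46276 / 0.582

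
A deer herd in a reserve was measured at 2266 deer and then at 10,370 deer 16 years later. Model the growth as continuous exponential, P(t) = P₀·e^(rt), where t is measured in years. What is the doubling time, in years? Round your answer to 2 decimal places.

r = ln(10370/2266) / 16 = ln(4.57635) / 16 ≈ 0.095056 per year
doubling time = ln 2 / |r| = 0.69315 / 0.095056

doubling time ≈ 7.29 years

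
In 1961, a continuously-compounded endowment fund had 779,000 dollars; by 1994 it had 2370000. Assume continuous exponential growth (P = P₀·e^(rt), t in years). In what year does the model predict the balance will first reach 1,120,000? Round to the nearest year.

r = ln(2370000/779000) / 33 = 1.11263/33 ≈ 0.033716 per year
t = ln(1120000/779000) / r = 0.36307/0.033716 ≈ 10.77 years after 1961

year 1972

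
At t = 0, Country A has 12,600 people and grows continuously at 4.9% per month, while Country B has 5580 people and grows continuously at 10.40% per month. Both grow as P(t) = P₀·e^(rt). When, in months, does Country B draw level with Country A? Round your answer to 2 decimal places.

12600·e^(0.049t) = 5580·e^(0.104t)
12600/5580 = e^((0.104 − 0.049)t) → ln(2.25806) = 0.055·t
t = 0.81451 / 0.055

t ≈ 14.81 months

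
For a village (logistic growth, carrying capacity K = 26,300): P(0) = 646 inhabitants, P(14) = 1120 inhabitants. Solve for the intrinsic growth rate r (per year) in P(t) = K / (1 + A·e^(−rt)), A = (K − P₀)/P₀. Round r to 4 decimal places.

A = (26300 − 646)/646 = 39.71207
1120 = 26300/(1 + 39.71207·e^(−r·14)) → e^(−14r) = (23.48214 − 1)/39.71207 = 0.566129
r = −ln(0.566129)/14 = 0.56893/14

r ≈ 0.0406 per year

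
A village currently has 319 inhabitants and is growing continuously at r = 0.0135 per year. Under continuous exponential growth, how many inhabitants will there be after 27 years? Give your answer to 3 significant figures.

P(27) = 319 · e^(0.0135·27) = 319 · e^(0.3645)
= 319 · 1.43979 ≈ 459.29

≈ 459 inhabitants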